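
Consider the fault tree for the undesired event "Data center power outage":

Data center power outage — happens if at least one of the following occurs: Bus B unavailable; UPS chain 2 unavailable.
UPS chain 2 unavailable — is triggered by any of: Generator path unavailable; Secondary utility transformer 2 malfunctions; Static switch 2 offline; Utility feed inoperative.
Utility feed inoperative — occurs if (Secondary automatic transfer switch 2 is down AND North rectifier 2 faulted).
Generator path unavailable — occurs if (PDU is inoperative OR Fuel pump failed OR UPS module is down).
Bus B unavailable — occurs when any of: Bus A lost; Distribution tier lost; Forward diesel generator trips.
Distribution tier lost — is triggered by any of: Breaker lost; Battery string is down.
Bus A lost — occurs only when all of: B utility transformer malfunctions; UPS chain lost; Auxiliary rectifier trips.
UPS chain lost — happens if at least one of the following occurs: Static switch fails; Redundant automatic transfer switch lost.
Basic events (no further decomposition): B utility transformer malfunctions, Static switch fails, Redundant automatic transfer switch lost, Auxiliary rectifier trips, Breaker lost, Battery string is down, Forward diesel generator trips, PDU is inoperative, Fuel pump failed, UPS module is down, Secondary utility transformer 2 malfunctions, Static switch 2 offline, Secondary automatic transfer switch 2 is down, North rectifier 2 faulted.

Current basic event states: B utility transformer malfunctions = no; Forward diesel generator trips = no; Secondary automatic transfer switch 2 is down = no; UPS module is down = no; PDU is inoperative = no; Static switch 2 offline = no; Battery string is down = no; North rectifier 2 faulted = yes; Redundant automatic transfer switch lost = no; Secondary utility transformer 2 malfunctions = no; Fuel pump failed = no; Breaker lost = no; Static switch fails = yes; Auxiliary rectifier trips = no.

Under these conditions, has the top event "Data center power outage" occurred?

No

UPS chain lost [OR]: Static switch fails=occurs, Redundant automatic transfer switch lost=not → at least one input occurs → occurs.
Bus A lost [AND]: B utility transformer malfunctions=not, UPS chain lost=occurs, Auxiliary rectifier trips=not → not all inputs occur → does not occur.
Distribution tier lost [OR]: Breaker lost=not, Battery string is down=not → no input occurs → does not occur.
Bus B unavailable [OR]: Bus A lost=not, Distribution tier lost=not, Forward diesel generator trips=not → no input occurs → does not occur.
Generator path unavailable [OR]: PDU is inoperative=not, Fuel pump failed=not, UPS module is down=not → no input occurs → does not occur.
Utility feed inoperative [AND]: Secondary automatic transfer switch 2 is down=not, North rectifier 2 faulted=occurs → not all inputs occur → does not occur.
UPS chain 2 unavailable [OR]: Generator path unavailable=not, Secondary utility transformer 2 malfunctions=not, Static switch 2 offline=not, Utility feed inoperative=not → no input occurs → does not occur.
Data center power outage [OR]: Bus B unavailable=not, UPS chain 2 unavailable=not → no input occurs → does not occur.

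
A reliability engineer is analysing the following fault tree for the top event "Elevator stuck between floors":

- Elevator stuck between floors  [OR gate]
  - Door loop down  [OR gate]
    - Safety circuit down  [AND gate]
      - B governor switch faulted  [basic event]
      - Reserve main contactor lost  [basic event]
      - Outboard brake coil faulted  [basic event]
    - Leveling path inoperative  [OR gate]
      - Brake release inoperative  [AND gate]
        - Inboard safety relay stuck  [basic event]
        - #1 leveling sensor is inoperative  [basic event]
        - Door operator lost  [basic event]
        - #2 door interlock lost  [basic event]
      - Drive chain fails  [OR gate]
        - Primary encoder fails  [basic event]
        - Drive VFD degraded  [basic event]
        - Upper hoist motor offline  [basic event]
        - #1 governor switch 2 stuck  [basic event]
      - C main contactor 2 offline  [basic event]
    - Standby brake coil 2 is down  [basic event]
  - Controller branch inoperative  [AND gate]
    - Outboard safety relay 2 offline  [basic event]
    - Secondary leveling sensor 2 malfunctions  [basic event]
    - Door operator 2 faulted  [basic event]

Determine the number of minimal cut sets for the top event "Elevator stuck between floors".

Safety circuit down [AND]: one cut set from each child combined → 1 × 1 × 1 = 1 cut set(s).
Brake release inoperative [AND]: one cut set from each child combined → 1 × 1 × 1 × 1 = 1 cut set(s).
Drive chain fails [OR]: union of children's cut sets → 4 cut set(s).
Leveling path inoperative [OR]: union of children's cut sets → 6 cut set(s).
Door loop down [OR]: union of children's cut sets → 8 cut set(s).
Controller branch inoperative [AND]: one cut set from each child combined → 1 × 1 × 1 = 1 cut set(s).
Elevator stuck between floors [OR]: union of children's cut sets → 9 cut set(s).
Minimal cut sets: {B governor switch faulted, Outboard brake coil faulted, Reserve main contactor lost}; {#1 leveling sensor is inoperative, #2 door interlock lost, Door operator lost, Inboard safety relay stuck}; {Primary encoder fails}; {Drive VFD degraded}; {Upper hoist motor offline}; {#1 governor switch 2 stuck}; {C main contactor 2 offline}; {Standby brake coil 2 is down}; {Door operator 2 faulted, Outboard safety relay 2 offline, Secondary leveling sensor 2 malfunctions}.

9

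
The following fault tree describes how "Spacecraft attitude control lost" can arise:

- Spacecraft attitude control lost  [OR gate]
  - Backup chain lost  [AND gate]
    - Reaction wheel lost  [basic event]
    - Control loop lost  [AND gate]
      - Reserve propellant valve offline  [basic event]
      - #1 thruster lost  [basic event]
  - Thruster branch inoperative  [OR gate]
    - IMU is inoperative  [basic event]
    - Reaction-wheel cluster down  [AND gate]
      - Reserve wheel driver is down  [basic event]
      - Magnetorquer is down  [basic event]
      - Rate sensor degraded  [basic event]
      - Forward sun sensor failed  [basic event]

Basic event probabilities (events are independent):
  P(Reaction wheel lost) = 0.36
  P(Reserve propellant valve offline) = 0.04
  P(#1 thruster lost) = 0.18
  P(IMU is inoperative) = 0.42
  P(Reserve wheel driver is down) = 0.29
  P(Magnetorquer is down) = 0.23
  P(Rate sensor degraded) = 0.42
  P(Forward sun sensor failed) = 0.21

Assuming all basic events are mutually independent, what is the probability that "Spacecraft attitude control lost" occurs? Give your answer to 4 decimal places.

P(Control loop lost) [AND] = 0.04 × 0.18 = 0.007200
P(Backup chain lost) [AND] = 0.36 × 0.007200 = 0.002592
P(Reaction-wheel cluster down) [AND] = 0.29 × 0.23 × 0.42 × 0.21 = 0.005883
P(Thruster branch inoperative) [OR] = 1 − (1−0.42) × (1−0.005883) = 0.423412
P(Spacecraft attitude control lost) [OR] = 1 − (1−0.002592) × (1−0.423412) = 0.424907
Rounded to 4 decimal places: P(Spacecraft attitude control lost) ≈ 0.4249.

0.4249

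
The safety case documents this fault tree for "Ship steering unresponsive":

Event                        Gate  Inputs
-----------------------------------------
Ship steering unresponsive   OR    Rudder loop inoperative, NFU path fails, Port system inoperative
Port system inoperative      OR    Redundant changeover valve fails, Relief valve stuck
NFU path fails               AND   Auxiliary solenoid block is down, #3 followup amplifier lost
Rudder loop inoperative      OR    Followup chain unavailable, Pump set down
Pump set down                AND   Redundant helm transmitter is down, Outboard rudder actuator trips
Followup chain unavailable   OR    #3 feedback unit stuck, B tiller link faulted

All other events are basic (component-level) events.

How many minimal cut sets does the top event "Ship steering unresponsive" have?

6

Followup chain unavailable [OR]: union of children's cut sets → 2 cut set(s).
Pump set down [AND]: one cut set from each child combined → 1 × 1 = 1 cut set(s).
Rudder loop inoperative [OR]: union of children's cut sets → 3 cut set(s).
NFU path fails [AND]: one cut set from each child combined → 1 × 1 = 1 cut set(s).
Port system inoperative [OR]: union of children's cut sets → 2 cut set(s).
Ship steering unresponsive [OR]: union of children's cut sets → 6 cut set(s).
Minimal cut sets: {#3 feedback unit stuck}; {B tiller link faulted}; {Outboard rudder actuator trips, Redundant helm transmitter is down}; {#3 followup amplifier lost, Auxiliary solenoid block is down}; {Redundant changeover valve fails}; {Relief valve stuck}.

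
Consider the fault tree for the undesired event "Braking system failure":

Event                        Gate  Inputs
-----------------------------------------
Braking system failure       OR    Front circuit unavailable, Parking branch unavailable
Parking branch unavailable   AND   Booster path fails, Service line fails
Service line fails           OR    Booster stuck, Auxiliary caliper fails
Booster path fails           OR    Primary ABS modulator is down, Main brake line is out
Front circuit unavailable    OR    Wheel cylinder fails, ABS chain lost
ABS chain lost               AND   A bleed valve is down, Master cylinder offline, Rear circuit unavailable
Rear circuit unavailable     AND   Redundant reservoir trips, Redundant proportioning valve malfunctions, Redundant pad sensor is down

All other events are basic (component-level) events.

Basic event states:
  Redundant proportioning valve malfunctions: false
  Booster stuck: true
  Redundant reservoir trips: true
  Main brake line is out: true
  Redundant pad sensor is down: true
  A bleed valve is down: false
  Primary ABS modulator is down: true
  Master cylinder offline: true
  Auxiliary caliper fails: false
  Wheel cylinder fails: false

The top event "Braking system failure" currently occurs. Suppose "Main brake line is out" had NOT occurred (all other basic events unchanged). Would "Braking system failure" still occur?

Yes

Counterfactual: set "Main brake line is out" to not occurred.
Rear circuit unavailable [AND]: Redundant reservoir trips=occurs, Redundant proportioning valve malfunctions=not, Redundant pad sensor is down=occurs → not all inputs occur → does not occur.
ABS chain lost [AND]: A bleed valve is down=not, Master cylinder offline=occurs, Rear circuit unavailable=not → not all inputs occur → does not occur.
Front circuit unavailable [OR]: Wheel cylinder fails=not, ABS chain lost=not → no input occurs → does not occur.
Booster path fails [OR]: Primary ABS modulator is down=occurs, Main brake line is out=not → at least one input occurs → occurs.
Service line fails [OR]: Booster stuck=occurs, Auxiliary caliper fails=not → at least one input occurs → occurs.
Parking branch unavailable [AND]: Booster path fails=occurs, Service line fails=occurs → all inputs occur → occurs.
Braking system failure [OR]: Front circuit unavailable=not, Parking branch unavailable=occurs → at least one input occurs → occurs.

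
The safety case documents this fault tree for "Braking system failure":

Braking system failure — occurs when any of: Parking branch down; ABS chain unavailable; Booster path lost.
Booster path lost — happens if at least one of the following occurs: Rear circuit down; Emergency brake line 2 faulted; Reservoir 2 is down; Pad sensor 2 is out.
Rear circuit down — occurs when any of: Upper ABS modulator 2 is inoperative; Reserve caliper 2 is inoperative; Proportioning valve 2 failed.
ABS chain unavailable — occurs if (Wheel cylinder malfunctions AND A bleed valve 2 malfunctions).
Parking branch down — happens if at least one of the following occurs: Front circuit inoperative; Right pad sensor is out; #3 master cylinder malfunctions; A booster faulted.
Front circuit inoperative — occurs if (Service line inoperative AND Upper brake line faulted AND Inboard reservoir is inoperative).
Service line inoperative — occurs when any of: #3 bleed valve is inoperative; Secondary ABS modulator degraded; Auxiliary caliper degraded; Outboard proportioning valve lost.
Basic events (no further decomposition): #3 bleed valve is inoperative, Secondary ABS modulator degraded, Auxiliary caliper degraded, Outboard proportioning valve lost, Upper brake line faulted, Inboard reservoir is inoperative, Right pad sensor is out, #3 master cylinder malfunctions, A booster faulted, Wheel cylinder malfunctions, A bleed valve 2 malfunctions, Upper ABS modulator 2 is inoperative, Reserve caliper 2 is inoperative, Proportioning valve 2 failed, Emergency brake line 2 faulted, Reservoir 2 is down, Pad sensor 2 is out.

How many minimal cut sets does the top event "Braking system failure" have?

Service line inoperative [OR]: union of children's cut sets → 4 cut set(s).
Front circuit inoperative [AND]: one cut set from each child combined → 4 × 1 × 1 = 4 cut set(s).
Parking branch down [OR]: union of children's cut sets → 7 cut set(s).
ABS chain unavailable [AND]: one cut set from each child combined → 1 × 1 = 1 cut set(s).
Rear circuit down [OR]: union of children's cut sets → 3 cut set(s).
Booster path lost [OR]: union of children's cut sets → 6 cut set(s).
Braking system failure [OR]: union of children's cut sets → 14 cut set(s).

14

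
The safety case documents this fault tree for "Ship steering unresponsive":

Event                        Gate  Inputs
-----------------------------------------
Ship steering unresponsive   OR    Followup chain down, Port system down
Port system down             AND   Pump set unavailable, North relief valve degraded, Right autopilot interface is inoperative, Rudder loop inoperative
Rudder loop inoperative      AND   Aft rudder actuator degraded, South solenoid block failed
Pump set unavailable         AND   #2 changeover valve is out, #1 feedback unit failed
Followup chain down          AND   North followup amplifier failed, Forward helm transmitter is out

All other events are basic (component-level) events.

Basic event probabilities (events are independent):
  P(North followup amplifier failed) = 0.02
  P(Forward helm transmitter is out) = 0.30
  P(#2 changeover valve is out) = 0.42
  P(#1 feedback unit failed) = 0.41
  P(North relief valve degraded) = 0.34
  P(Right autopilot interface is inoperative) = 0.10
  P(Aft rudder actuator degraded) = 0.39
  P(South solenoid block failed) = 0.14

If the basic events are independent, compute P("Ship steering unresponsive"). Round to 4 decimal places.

0.0063

P(Followup chain down) [AND] = 0.02 × 0.30 = 0.006000
P(Pump set unavailable) [AND] = 0.42 × 0.41 = 0.172200
P(Rudder loop inoperative) [AND] = 0.39 × 0.14 = 0.054600
P(Port system down) [AND] = 0.172200 × 0.34 × 0.10 × 0.054600 = 0.000320
P(Ship steering unresponsive) [OR] = 1 − (1−0.006000) × (1−0.000320) = 0.006318
Rounded to 4 decimal places: P(Ship steering unresponsive) ≈ 0.0063.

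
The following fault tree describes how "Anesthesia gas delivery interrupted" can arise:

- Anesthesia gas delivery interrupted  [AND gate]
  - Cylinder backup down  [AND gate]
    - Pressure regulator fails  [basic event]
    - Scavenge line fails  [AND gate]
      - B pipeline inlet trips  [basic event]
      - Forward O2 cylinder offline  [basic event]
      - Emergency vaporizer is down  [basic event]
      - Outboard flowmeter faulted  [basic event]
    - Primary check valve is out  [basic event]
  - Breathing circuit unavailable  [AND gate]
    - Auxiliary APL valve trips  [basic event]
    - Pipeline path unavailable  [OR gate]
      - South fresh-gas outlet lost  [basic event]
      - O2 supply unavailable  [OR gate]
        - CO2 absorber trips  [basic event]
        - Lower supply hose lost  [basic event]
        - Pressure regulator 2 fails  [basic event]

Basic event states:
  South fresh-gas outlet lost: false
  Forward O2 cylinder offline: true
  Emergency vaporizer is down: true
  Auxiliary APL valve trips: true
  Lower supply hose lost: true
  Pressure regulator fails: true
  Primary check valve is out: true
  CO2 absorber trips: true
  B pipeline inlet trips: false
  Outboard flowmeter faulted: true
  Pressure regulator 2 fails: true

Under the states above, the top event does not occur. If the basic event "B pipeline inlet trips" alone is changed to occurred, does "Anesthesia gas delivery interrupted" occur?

Yes

Counterfactual: set "B pipeline inlet trips" to occurred.
Scavenge line fails [AND]: B pipeline inlet trips=occurs, Forward O2 cylinder offline=occurs, Emergency vaporizer is down=occurs, Outboard flowmeter faulted=occurs → all inputs occur → occurs.
Cylinder backup down [AND]: Pressure regulator fails=occurs, Scavenge line fails=occurs, Primary check valve is out=occurs → all inputs occur → occurs.
O2 supply unavailable [OR]: CO2 absorber trips=occurs, Lower supply hose lost=occurs, Pressure regulator 2 fails=occurs → at least one input occurs → occurs.
Pipeline path unavailable [OR]: South fresh-gas outlet lost=not, O2 supply unavailable=occurs → at least one input occurs → occurs.
Breathing circuit unavailable [AND]: Auxiliary APL valve trips=occurs, Pipeline path unavailable=occurs → all inputs occur → occurs.
Anesthesia gas delivery interrupted [AND]: Cylinder backup down=occurs, Breathing circuit unavailable=occurs → all inputs occur → occurs.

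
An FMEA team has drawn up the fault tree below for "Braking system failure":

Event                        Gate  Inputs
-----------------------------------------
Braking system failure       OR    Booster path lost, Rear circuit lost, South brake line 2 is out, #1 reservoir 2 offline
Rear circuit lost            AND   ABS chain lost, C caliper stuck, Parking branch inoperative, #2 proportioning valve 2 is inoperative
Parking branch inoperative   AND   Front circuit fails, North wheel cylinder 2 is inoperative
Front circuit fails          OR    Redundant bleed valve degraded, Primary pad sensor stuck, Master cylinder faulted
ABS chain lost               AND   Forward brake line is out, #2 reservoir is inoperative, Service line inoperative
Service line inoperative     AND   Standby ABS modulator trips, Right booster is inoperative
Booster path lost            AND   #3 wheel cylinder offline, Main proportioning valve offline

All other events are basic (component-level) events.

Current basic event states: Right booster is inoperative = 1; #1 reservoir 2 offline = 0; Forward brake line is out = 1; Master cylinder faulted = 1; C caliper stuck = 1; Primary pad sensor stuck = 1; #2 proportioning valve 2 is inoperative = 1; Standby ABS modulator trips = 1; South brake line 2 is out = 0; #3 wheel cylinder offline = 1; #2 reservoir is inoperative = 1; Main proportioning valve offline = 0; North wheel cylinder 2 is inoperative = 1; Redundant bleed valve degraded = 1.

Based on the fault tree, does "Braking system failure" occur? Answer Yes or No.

Yes

Booster path lost [AND]: #3 wheel cylinder offline=occurs, Main proportioning valve offline=not → not all inputs occur → does not occur.
Service line inoperative [AND]: Standby ABS modulator trips=occurs, Right booster is inoperative=occurs → all inputs occur → occurs.
ABS chain lost [AND]: Forward brake line is out=occurs, #2 reservoir is inoperative=occurs, Service line inoperative=occurs → all inputs occur → occurs.
Front circuit fails [OR]: Redundant bleed valve degraded=occurs, Primary pad sensor stuck=occurs, Master cylinder faulted=occurs → at least one input occurs → occurs.
Parking branch inoperative [AND]: Front circuit fails=occurs, North wheel cylinder 2 is inoperative=occurs → all inputs occur → occurs.
Rear circuit lost [AND]: ABS chain lost=occurs, C caliper stuck=occurs, Parking branch inoperative=occurs, #2 proportioning valve 2 is inoperative=occurs → all inputs occur → occurs.
Braking system failure [OR]: Booster path lost=not, Rear circuit lost=occurs, South brake line 2 is out=not, #1 reservoir 2 offline=not → at least one input occurs → occurs.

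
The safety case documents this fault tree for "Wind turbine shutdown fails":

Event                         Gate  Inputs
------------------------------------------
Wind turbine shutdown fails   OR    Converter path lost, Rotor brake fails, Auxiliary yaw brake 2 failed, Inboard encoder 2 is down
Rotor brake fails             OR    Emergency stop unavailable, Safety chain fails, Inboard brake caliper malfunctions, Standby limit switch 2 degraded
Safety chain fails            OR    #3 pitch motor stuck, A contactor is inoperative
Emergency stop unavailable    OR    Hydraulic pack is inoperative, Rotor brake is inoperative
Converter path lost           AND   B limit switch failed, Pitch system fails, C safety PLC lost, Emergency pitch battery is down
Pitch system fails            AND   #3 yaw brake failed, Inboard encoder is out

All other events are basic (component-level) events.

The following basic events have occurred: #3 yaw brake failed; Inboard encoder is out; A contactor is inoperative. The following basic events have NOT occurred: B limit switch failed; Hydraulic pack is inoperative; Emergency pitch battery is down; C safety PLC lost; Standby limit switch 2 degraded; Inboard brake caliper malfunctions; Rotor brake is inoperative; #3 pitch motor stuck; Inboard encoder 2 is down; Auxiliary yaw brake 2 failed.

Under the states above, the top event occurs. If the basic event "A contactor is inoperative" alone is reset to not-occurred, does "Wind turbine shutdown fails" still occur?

Counterfactual: set "A contactor is inoperative" to not occurred.
Pitch system fails [AND]: #3 yaw brake failed=occurs, Inboard encoder is out=occurs → all inputs occur → occurs.
Converter path lost [AND]: B limit switch failed=not, Pitch system fails=occurs, C safety PLC lost=not, Emergency pitch battery is down=not → not all inputs occur → does not occur.
Emergency stop unavailable [OR]: Hydraulic pack is inoperative=not, Rotor brake is inoperative=not → no input occurs → does not occur.
Safety chain fails [OR]: #3 pitch motor stuck=not, A contactor is inoperative=not → no input occurs → does not occur.
Rotor brake fails [OR]: Emergency stop unavailable=not, Safety chain fails=not, Inboard brake caliper malfunctions=not, Standby limit switch 2 degraded=not → no input occurs → does not occur.
Wind turbine shutdown fails [OR]: Converter path lost=not, Rotor brake fails=not, Auxiliary yaw brake 2 failed=not, Inboard encoder 2 is down=not → no input occurs → does not occur.

No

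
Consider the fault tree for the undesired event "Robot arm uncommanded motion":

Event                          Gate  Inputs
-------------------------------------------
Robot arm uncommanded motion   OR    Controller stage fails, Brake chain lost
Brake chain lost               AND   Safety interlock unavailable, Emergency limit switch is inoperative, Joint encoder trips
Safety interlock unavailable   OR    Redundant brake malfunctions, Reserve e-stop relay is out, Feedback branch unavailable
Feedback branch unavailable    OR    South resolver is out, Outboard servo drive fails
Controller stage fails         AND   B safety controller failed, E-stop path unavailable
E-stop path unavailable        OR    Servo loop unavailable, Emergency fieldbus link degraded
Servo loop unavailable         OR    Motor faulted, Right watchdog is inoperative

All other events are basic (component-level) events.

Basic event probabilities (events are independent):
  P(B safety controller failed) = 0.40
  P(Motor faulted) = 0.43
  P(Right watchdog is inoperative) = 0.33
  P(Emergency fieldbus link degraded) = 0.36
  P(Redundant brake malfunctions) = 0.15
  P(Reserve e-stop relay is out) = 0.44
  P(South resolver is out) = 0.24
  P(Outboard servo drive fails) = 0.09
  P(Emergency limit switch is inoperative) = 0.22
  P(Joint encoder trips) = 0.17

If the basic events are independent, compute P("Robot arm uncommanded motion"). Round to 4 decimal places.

P(Servo loop unavailable) [OR] = 1 − (1−0.43) × (1−0.33) = 0.618100
P(E-stop path unavailable) [OR] = 1 − (1−0.618100) × (1−0.36) = 0.755584
P(Controller stage fails) [AND] = 0.40 × 0.755584 = 0.302234
P(Feedback branch unavailable) [OR] = 1 − (1−0.24) × (1−0.09) = 0.308400
P(Safety interlock unavailable) [OR] = 1 − (1−0.15) × (1−0.44) × (1−0.308400) = 0.670798
P(Brake chain lost) [AND] = 0.670798 × 0.22 × 0.17 = 0.025088
P(Robot arm uncommanded motion) [OR] = 1 − (1−0.302234) × (1−0.025088) = 0.319740
Rounded to 4 decimal places: P(Robot arm uncommanded motion) ≈ 0.3197.

0.3197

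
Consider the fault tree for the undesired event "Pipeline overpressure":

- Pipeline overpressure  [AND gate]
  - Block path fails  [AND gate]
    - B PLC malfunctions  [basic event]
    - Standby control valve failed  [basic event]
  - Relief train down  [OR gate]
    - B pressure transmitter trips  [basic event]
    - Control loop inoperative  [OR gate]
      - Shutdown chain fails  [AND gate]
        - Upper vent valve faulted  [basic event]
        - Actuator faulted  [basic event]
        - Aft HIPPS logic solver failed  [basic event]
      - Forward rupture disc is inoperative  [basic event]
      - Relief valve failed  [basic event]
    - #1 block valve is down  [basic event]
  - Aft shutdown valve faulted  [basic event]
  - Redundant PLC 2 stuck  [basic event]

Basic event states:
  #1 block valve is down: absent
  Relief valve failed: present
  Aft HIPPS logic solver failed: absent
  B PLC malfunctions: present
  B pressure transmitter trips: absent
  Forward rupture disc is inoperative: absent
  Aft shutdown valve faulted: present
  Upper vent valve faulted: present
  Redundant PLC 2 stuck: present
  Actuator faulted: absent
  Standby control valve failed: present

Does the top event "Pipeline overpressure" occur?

Yes

Block path fails [AND]: B PLC malfunctions=occurs, Standby control valve failed=occurs → all inputs occur → occurs.
Shutdown chain fails [AND]: Upper vent valve faulted=occurs, Actuator faulted=not, Aft HIPPS logic solver failed=not → not all inputs occur → does not occur.
Control loop inoperative [OR]: Shutdown chain fails=not, Forward rupture disc is inoperative=not, Relief valve failed=occurs → at least one input occurs → occurs.
Relief train down [OR]: B pressure transmitter trips=not, Control loop inoperative=occurs, #1 block valve is down=not → at least one input occurs → occurs.
Pipeline overpressure [AND]: Block path fails=occurs, Relief train down=occurs, Aft shutdown valve faulted=occurs, Redundant PLC 2 stuck=occurs → all inputs occur → occurs.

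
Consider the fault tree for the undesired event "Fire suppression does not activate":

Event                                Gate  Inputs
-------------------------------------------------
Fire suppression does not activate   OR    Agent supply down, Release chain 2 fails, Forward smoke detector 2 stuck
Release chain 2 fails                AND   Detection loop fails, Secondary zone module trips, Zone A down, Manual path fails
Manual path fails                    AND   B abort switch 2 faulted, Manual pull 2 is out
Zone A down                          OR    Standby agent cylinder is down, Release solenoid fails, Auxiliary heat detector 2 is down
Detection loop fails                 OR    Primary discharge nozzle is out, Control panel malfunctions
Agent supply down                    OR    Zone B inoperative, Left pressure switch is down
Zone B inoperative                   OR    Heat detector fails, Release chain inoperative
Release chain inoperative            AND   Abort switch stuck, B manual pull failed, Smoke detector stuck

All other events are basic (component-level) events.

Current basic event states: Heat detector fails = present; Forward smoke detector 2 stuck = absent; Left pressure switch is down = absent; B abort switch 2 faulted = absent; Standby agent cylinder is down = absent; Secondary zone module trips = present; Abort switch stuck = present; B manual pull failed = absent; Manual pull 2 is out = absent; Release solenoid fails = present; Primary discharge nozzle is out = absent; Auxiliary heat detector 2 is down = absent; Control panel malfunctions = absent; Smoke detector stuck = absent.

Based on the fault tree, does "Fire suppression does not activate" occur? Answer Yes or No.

Yes

Release chain inoperative [AND]: Abort switch stuck=occurs, B manual pull failed=not, Smoke detector stuck=not → not all inputs occur → does not occur.
Zone B inoperative [OR]: Heat detector fails=occurs, Release chain inoperative=not → at least one input occurs → occurs.
Agent supply down [OR]: Zone B inoperative=occurs, Left pressure switch is down=not → at least one input occurs → occurs.
Detection loop fails [OR]: Primary discharge nozzle is out=not, Control panel malfunctions=not → no input occurs → does not occur.
Zone A down [OR]: Standby agent cylinder is down=not, Release solenoid fails=occurs, Auxiliary heat detector 2 is down=not → at least one input occurs → occurs.
Manual path fails [AND]: B abort switch 2 faulted=not, Manual pull 2 is out=not → not all inputs occur → does not occur.
Release chain 2 fails [AND]: Detection loop fails=not, Secondary zone module trips=occurs, Zone A down=occurs, Manual path fails=not → not all inputs occur → does not occur.
Fire suppression does not activate [OR]: Agent supply down=occurs, Release chain 2 fails=not, Forward smoke detector 2 stuck=not → at least one input occurs → occurs.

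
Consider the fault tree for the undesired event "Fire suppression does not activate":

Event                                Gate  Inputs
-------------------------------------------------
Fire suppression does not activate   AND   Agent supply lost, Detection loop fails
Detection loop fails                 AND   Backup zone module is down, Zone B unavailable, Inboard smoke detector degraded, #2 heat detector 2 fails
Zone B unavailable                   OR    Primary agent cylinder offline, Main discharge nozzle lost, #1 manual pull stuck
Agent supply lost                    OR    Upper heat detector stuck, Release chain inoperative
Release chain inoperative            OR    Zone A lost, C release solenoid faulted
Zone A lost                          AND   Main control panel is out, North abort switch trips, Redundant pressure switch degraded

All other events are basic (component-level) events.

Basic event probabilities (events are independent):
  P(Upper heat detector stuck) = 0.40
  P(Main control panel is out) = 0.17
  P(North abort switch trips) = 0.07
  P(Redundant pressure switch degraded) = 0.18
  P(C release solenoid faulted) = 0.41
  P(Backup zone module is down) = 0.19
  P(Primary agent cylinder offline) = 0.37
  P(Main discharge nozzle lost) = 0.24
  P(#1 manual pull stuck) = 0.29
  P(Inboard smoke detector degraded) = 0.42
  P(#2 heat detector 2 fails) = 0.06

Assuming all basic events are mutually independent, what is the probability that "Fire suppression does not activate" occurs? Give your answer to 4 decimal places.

0.0020

P(Zone A lost) [AND] = 0.17 × 0.07 × 0.18 = 0.002142
P(Release chain inoperative) [OR] = 1 − (1−0.002142) × (1−0.41) = 0.411264
P(Agent supply lost) [OR] = 1 − (1−0.40) × (1−0.411264) = 0.646758
P(Zone B unavailable) [OR] = 1 − (1−0.37) × (1−0.24) × (1−0.29) = 0.660052
P(Detection loop fails) [AND] = 0.19 × 0.660052 × 0.42 × 0.06 = 0.003160
P(Fire suppression does not activate) [AND] = 0.646758 × 0.003160 = 0.002044
Rounded to 4 decimal places: P(Fire suppression does not activate) ≈ 0.0020.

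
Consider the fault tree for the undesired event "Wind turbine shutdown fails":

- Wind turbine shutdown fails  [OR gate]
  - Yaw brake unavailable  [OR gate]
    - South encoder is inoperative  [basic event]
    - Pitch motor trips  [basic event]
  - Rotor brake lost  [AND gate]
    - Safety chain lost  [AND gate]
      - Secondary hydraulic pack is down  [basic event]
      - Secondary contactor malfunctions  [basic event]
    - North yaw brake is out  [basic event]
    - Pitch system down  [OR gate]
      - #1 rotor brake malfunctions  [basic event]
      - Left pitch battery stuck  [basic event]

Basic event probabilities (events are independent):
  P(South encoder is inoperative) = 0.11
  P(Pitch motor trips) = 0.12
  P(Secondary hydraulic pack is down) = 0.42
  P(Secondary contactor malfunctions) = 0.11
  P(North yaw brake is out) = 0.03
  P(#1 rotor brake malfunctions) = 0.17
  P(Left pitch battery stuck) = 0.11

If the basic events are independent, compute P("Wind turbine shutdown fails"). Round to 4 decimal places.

0.2171

P(Yaw brake unavailable) [OR] = 1 − (1−0.11) × (1−0.12) = 0.216800
P(Safety chain lost) [AND] = 0.42 × 0.11 = 0.046200
P(Pitch system down) [OR] = 1 − (1−0.17) × (1−0.11) = 0.261300
P(Rotor brake lost) [AND] = 0.046200 × 0.03 × 0.261300 = 0.000362
P(Wind turbine shutdown fails) [OR] = 1 − (1−0.216800) × (1−0.000362) = 0.217084
Rounded to 4 decimal places: P(Wind turbine shutdown fails) ≈ 0.2171.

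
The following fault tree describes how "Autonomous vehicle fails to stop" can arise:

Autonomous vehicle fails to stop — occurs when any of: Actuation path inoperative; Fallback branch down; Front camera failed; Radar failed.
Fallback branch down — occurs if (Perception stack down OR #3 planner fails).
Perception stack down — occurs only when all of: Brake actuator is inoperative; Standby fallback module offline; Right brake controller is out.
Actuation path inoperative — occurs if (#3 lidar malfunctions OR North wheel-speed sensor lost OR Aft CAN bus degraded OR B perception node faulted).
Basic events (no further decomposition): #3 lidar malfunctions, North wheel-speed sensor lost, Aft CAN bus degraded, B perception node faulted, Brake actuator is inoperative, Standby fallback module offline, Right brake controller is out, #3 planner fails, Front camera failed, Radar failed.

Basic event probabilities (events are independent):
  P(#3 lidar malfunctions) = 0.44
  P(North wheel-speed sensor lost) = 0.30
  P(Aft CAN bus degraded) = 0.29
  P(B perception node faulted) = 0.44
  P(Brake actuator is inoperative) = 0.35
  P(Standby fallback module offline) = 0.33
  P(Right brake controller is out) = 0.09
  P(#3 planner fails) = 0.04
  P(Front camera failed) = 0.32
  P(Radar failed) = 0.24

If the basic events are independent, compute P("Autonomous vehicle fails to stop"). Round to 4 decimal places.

P(Actuation path inoperative) [OR] = 1 − (1−0.44) × (1−0.30) × (1−0.29) × (1−0.44) = 0.844141
P(Perception stack down) [AND] = 0.35 × 0.33 × 0.09 = 0.010395
P(Fallback branch down) [OR] = 1 − (1−0.010395) × (1−0.04) = 0.049979
P(Autonomous vehicle fails to stop) [OR] = 1 − (1−0.844141) × (1−0.049979) × (1−0.32) × (1−0.24) = 0.923478
Rounded to 4 decimal places: P(Autonomous vehicle fails to stop) ≈ 0.9235.

0.9235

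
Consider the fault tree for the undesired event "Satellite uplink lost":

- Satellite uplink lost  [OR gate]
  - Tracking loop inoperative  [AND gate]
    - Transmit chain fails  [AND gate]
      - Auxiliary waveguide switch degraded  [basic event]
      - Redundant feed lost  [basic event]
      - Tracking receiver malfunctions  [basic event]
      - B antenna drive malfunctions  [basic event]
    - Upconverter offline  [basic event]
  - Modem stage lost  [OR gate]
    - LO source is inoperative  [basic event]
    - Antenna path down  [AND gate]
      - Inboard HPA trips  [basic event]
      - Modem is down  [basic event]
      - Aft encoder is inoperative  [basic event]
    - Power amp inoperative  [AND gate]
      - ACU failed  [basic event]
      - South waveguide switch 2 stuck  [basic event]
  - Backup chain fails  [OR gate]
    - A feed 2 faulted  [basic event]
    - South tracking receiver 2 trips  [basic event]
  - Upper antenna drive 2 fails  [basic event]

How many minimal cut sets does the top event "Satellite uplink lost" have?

7

Transmit chain fails [AND]: one cut set from each child combined → 1 × 1 × 1 × 1 = 1 cut set(s).
Tracking loop inoperative [AND]: one cut set from each child combined → 1 × 1 = 1 cut set(s).
Antenna path down [AND]: one cut set from each child combined → 1 × 1 × 1 = 1 cut set(s).
Power amp inoperative [AND]: one cut set from each child combined → 1 × 1 = 1 cut set(s).
Modem stage lost [OR]: union of children's cut sets → 3 cut set(s).
Backup chain fails [OR]: union of children's cut sets → 2 cut set(s).
Satellite uplink lost [OR]: union of children's cut sets → 7 cut set(s).
Minimal cut sets: {Auxiliary waveguide switch degraded, B antenna drive malfunctions, Redundant feed lost, Tracking receiver malfunctions, Upconverter offline}; {LO source is inoperative}; {Aft encoder is inoperative, Inboard HPA trips, Modem is down}; {ACU failed, South waveguide switch 2 stuck}; {A feed 2 faulted}; {South tracking receiver 2 trips}; {Upper antenna drive 2 fails}.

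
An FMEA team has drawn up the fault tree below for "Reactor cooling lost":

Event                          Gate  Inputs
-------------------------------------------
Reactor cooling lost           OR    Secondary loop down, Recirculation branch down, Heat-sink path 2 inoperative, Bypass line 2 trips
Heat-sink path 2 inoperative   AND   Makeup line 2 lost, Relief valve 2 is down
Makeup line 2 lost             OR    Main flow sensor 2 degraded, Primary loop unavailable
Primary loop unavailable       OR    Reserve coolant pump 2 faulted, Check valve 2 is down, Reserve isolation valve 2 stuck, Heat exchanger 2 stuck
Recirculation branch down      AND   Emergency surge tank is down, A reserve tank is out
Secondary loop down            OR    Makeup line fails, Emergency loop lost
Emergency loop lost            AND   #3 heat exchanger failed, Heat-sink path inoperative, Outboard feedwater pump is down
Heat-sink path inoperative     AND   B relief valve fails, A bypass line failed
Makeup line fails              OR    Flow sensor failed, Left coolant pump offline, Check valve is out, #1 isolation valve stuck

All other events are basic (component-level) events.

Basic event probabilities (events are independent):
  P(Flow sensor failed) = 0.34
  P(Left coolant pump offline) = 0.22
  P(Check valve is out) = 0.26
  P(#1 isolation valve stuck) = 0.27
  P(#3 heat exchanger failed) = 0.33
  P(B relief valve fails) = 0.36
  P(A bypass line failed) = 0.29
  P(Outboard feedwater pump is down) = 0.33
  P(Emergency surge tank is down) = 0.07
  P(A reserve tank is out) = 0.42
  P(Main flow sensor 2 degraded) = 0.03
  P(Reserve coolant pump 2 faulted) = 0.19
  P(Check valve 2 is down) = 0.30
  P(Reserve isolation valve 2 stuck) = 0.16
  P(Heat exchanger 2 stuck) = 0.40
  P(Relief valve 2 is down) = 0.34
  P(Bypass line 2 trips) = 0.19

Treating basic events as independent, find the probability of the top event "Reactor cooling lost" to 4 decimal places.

P(Makeup line fails) [OR] = 1 − (1−0.34) × (1−0.22) × (1−0.26) × (1−0.27) = 0.721905
P(Heat-sink path inoperative) [AND] = 0.36 × 0.29 = 0.104400
P(Emergency loop lost) [AND] = 0.33 × 0.104400 × 0.33 = 0.011369
P(Secondary loop down) [OR] = 1 − (1−0.721905) × (1−0.011369) = 0.725067
P(Recirculation branch down) [AND] = 0.07 × 0.42 = 0.029400
P(Primary loop unavailable) [OR] = 1 − (1−0.19) × (1−0.30) × (1−0.16) × (1−0.40) = 0.714232
P(Makeup line 2 lost) [OR] = 1 − (1−0.03) × (1−0.714232) = 0.722805
P(Heat-sink path 2 inoperative) [AND] = 0.722805 × 0.34 = 0.245754
P(Reactor cooling lost) [OR] = 1 − (1−0.725067) × (1−0.029400) × (1−0.245754) × (1−0.19) = 0.836971
Rounded to 4 decimal places: P(Reactor cooling lost) ≈ 0.8370.

0.8370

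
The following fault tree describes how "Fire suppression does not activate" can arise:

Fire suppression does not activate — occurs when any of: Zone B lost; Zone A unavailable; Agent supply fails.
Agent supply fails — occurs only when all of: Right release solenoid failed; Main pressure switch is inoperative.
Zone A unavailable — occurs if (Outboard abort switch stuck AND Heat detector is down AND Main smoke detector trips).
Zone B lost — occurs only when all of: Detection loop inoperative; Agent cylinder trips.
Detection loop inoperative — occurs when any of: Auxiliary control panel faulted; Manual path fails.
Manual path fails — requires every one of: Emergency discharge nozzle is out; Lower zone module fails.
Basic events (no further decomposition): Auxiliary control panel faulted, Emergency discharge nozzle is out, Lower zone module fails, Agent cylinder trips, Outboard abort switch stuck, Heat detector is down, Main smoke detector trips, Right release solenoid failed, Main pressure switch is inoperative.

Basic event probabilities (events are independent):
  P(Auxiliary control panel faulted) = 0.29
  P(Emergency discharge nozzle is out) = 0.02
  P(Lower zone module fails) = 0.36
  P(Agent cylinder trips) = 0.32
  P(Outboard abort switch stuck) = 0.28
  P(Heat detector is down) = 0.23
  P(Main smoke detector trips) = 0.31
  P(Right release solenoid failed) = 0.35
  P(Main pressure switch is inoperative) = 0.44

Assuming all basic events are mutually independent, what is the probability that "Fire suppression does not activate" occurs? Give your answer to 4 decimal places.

P(Manual path fails) [AND] = 0.02 × 0.36 = 0.007200
P(Detection loop inoperative) [OR] = 1 − (1−0.29) × (1−0.007200) = 0.295112
P(Zone B lost) [AND] = 0.295112 × 0.32 = 0.094436
P(Zone A unavailable) [AND] = 0.28 × 0.23 × 0.31 = 0.019964
P(Agent supply fails) [AND] = 0.35 × 0.44 = 0.154000
P(Fire suppression does not activate) [OR] = 1 − (1−0.094436) × (1−0.019964) × (1−0.154000) = 0.249187
Rounded to 4 decimal places: P(Fire suppression does not activate) ≈ 0.2492.

0.2492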